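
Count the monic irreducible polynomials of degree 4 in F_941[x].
There are 196018928970 monic irreducible polynomials of degree 4 over F_941

Each element of F_{941^4} that lies in no proper subfield is a root of exactly one monic irreducible of degree 4 over F_941, and each such polynomial has 4 distinct roots in F_{941^4}. By Möbius inversion the count is N_941(4) = (1/4) Σ_{d|4} μ(4/d) · 941^d = (1/4)(μ(4)·941^1 + μ(2)·941^2 + μ(1)·941^4) = 784075715880/4 = 196018928970.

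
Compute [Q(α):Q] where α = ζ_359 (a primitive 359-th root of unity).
[Q(α):Q] = 358

The minimal polynomial of ζ_359 over Q is the 359-th cyclotomic polynomial Φ_359(x), which is irreducible over Q and has degree φ(359) = 358. Hence [Q(α):Q] = φ(359) = 358.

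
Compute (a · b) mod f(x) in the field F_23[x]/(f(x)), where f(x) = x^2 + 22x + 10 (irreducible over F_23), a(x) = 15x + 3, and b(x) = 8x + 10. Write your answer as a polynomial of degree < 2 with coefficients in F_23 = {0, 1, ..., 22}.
a · b ≡ 18x + 3 (mod f(x))

Multiply in F_23[x]: a(x)·b(x) = (15x + 3)·(8x + 10) = 5x^2 + 13x + 7. This has degree ≥ 2, so divide by f(x) over F_23: 5x^2 + 13x + 7 = (5)·(x^2 + 22x + 10) + (18x + 3). Hence a·b ≡ 18x + 3 (mod f). (F_23[x]/(f) is a field with 23^2 = 529 elements since f is irreducible of degree 2.)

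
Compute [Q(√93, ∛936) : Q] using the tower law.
[Q(√93, ∛936) : Q] = 6

Let L = Q(√93, ∛936). Since Q(√93) ⊂ L and [Q(√93):Q] = 2, the tower law gives 2 | [L:Q]. Likewise Q(∛936) ⊂ L with [Q(∛936):Q] = 3 (because 936 is not a perfect cube), so 3 | [L:Q]. As gcd(2,3) = 1, [L:Q] is divisible by 6. Conversely L is generated over Q by √93 and ∛936, so [L:Q] ≤ 2·3 = 6. Therefore [Q(√93, ∛936) : Q] = 6.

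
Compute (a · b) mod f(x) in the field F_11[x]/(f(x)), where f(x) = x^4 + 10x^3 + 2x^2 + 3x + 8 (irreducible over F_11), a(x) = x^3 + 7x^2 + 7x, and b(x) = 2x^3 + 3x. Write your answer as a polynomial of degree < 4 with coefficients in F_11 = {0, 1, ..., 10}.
a · b ≡ x^3 + 9x^2 + 5x + 10 (mod f(x))

Multiply in F_11[x]: a(x)·b(x) = (x^3 + 7x^2 + 7x)·(2x^3 + 3x) = 2x^6 + 3x^5 + 6x^4 + 10x^3 + 10x^2. This has degree ≥ 4, so divide by f(x) over F_11: 2x^6 + 3x^5 + 6x^4 + 10x^3 + 10x^2 = (2x^2 + 5x + 7)·(x^4 + 10x^3 + 2x^2 + 3x + 8) + (x^3 + 9x^2 + 5x + 10). Hence a·b ≡ x^3 + 9x^2 + 5x + 10 (mod f). (F_11[x]/(f) is a field with 11^4 = 14641 elements since f is irreducible of degree 4.)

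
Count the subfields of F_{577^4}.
F_{577^4} has 3 subfields

The subfields of F_{p^n} are exactly the fields F_{p^d} for d | n (each is the fixed field of the unique index-d subgroup of Gal(F_{p^n}/F_p) ≅ Z/nZ). The divisors of n = 4 are {1, 2, 4}, giving 3 subfields: F_{577^1}, F_{577^2}, F_{577^4}.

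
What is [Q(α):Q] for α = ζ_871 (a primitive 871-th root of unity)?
[Q(α):Q] = 792

The minimal polynomial of ζ_871 over Q is the 871-th cyclotomic polynomial Φ_871(x), which is irreducible over Q and has degree φ(871) = 792. Hence [Q(α):Q] = φ(871) = 792.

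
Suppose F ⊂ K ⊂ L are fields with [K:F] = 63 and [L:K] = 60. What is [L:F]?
[L:F] = 3780

The tower law says that for any tower of field extensions F ⊂ K ⊂ L with finite degrees, [L:F] = [L:K] · [K:F]. Here this gives [L:F] = 60 · 63 = 3780.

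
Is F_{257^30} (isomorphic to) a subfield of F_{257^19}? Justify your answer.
No: F_{257^30} is not a subfield of F_{257^19}

F_{p^m} embeds in F_{p^n} iff m | n. Here 30 ∤ 19 (since 19 = 0·30 + 19 with remainder 19 ≠ 0), so F_{257^30} is not a subfield of F_{257^19}. Equivalently: if it were, the tower law would give 30 = [F_{257^30}:F_257] dividing [F_{257^19}:F_257] = 19, contradiction.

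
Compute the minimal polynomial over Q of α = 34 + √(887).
m_α(x) = x^2 - 68x + 269

From α - 34 = √(887), squaring gives (α - 34)^2 = 887, i.e. α^2 - 68α + 1156 = 887, so α^2 - 68α + 269 = 0. The discriminant of x^2 - 68x + 269 is (-68)^2 - 4·(269) = 4624 - 1076 = 3548, and 4·(887) is not a perfect square in Q since 887 is squarefree and ≠ 1. Hence x^2 - 68x + 269 is irreducible over Q and is the minimal polynomial of α.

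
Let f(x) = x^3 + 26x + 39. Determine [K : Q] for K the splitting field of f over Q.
[K : Q] = 6

By the rational root test, any rational root of the monic integer polynomial f(x) = x^3 + 26x + 39 must be an integer dividing the constant term 39, i.e. one of ±{1, 3, 13, 39}. Evaluating: f(1) = 66, f(-1) = 12, f(3) = 144, f(-3) = -66, f(13) = 2574, f(-13) = -2496, f(39) = 60372, f(-39) = -60294; none is 0, so f has no rational root and is therefore irreducible over Q (a cubic with no linear factor over a field is irreducible). For an irreducible cubic, the Galois group is A_3 or S_3 according as the discriminant disc(f) = -4a^3 - 27b^2 = -4·(26)^3 - 27·(39)^2 = -111371 is or is not a square in Q. Here disc(f) = -111371 is not a perfect square in Q, so the Galois group of f over Q is not contained in A_3 and must be all of S_3. The splitting field has degree |S_3| = 6 over Q, so [K : Q] = 6.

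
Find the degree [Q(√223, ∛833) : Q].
[Q(√223, ∛833) : Q] = 6

Let L = Q(√223, ∛833). Since Q(√223) ⊂ L and [Q(√223):Q] = 2, the tower law gives 2 | [L:Q]. Likewise Q(∛833) ⊂ L with [Q(∛833):Q] = 3 (because 833 is not a perfect cube), so 3 | [L:Q]. As gcd(2,3) = 1, [L:Q] is divisible by 6. Conversely L is generated over Q by √223 and ∛833, so [L:Q] ≤ 2·3 = 6. Therefore [Q(√223, ∛833) : Q] = 6.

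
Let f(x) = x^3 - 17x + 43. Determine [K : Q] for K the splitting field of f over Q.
[K : Q] = 6

By the rational root test, any rational root of the monic integer polynomial f(x) = x^3 - 17x + 43 must be an integer dividing the constant term 43, i.e. one of ±{1, 43}. Evaluating: f(1) = 27, f(-1) = 59, f(43) = 78819, f(-43) = -78733; none is 0, so f has no rational root and is therefore irreducible over Q (a cubic with no linear factor over a field is irreducible). For an irreducible cubic, the Galois group is A_3 or S_3 according as the discriminant disc(f) = -4a^3 - 27b^2 = -4·(-17)^3 - 27·(43)^2 = -30271 is or is not a square in Q. Here disc(f) = -30271 is not a perfect square in Q, so the Galois group of f over Q is not contained in A_3 and must be all of S_3. The splitting field has degree |S_3| = 6 over Q, so [K : Q] = 6.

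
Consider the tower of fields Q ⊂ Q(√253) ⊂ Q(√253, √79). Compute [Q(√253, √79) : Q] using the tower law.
[Q(√253, √79) : Q] = 4

[Q(√253):Q] = 2 (min poly x^2 - 253, irreducible since 253 is squarefree > 1). For the top step, suppose √79 ∈ Q(√253), say √79 = c + d√253 with c, d ∈ Q. Squaring: 79 = c^2 + 253d^2 + 2cd√253. Since √253 ∉ Q this forces 2cd = 0. If d = 0 then √79 = c ∈ Q, contradicting 79 squarefree > 1. If c = 0 then 79 = 253d^2, so 253·79 = (253d)^2 is a perfect square in Q — but 253·79 = 19987 is not a perfect square (since 253 and 79 are distinct squarefree integers). Contradiction. Hence √79 ∉ Q(√253), so x^2 - 79 stays irreducible over Q(√253) and [Q(√253, √79) : Q(√253)] = 2. By the tower law, [Q(√253, √79) : Q] = 2 · 2 = 4.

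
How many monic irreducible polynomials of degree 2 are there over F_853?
There are 363378 monic irreducible polynomials of degree 2 over F_853

Each element of F_{853^2} that lies in no proper subfield is a root of exactly one monic irreducible of degree 2 over F_853, and each such polynomial has 2 distinct roots in F_{853^2}. By Möbius inversion the count is N_853(2) = (1/2) Σ_{d|2} μ(2/d) · 853^d = (1/2)(μ(2)·853^1 + μ(1)·853^2) = 726756/2 = 363378.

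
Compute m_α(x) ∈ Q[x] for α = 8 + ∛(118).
m_α(x) = x^3 - 24x^2 + 192x - 630

Set β = α - 8 = ∛(118), so β^3 = 118. Then (α - 8)^3 - 118 = 0, i.e. α is a root of g(x) = (x - 8)^3 - 118 = x^3 - 24x^2 + 192x - 630. Since g(x) = h(x - 8) where h(x) = x^3 - 118, and h is irreducible over Q (because 118 is not a perfect cube, so h has no rational root, and a monic cubic with no rational root is irreducible), g is also irreducible (irreducibility is preserved under the substitution x → x - 8). Hence m_α(x) = x^3 - 24x^2 + 192x - 630.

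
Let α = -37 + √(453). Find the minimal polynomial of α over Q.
m_α(x) = x^2 + 74x + 916

From α + 37 = √(453), squaring gives (α + 37)^2 = 453, i.e. α^2 + 74α + 1369 = 453, so α^2 + 74α + 916 = 0. The discriminant of x^2 + 74x + 916 is (74)^2 - 4·(916) = 5476 - 3664 = 1812, and 4·(453) is not a perfect square in Q since 453 is squarefree and ≠ 1. Hence x^2 + 74x + 916 is irreducible over Q and is the minimal polynomial of α.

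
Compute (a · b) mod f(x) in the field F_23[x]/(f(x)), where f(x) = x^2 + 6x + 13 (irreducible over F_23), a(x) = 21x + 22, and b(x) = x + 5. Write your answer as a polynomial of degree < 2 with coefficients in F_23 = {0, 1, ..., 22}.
a · b ≡ x + 21 (mod f(x))

Multiply in F_23[x]: a(x)·b(x) = (21x + 22)·(x + 5) = 21x^2 + 12x + 18. This has degree ≥ 2, so divide by f(x) over F_23: 21x^2 + 12x + 18 = (21)·(x^2 + 6x + 13) + (x + 21). Hence a·b ≡ x + 21 (mod f). (F_23[x]/(f) is a field with 23^2 = 529 elements since f is irreducible of degree 2.)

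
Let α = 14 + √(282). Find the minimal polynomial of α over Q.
m_α(x) = x^2 - 28x - 86

From α - 14 = √(282), squaring gives (α - 14)^2 = 282, i.e. α^2 - 28α + 196 = 282, so α^2 - 28α - 86 = 0. The discriminant of x^2 - 28x - 86 is (-28)^2 - 4·(-86) = 784 + 344 = 1128, and 4·(282) is not a perfect square in Q since 282 is squarefree and ≠ 1. Hence x^2 - 28x - 86 is irreducible over Q and is the minimal polynomial of α.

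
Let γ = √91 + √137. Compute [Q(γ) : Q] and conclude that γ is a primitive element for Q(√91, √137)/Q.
[Q(γ) : Q] = 4 (equivalently, Q(γ) = Q(√91, √137))

Obviously Q(γ) ⊆ Q(√91, √137), and [Q(√91, √137):Q] = 4 (since 91, 137 are distinct squarefree integers > 1 with 12467 not a perfect square). To show equality we compute the minimal polynomial of γ. From γ = √91 + √137: γ^2 = 91 + 2√(12467) + 137 = 228 + 2√(12467), so γ^2 - 228 = 2√(12467); squaring, (γ^2 - 228)^2 = 4·12467, i.e. γ^4 - 456γ^2 + 51984 - 49868 = 0, i.e. γ^4 - 456γ^2 + 2116 = 0. So γ is a root of x^4 - 456x^2 + 2116. This polynomial is irreducible over Q: it has no rational root (each ±√91 ± √137 is irrational), and any factorization into two quadratics over Q would force √(12467) ∈ Q (pairing opposite roots) or √91, √137 ∈ Q (other pairings), all impossible. Hence [Q(γ):Q] = 4 = [Q(√91, √137):Q], so Q(γ) = Q(√91, √137).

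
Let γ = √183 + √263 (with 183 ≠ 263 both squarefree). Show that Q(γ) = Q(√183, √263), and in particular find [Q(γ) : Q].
[Q(γ) : Q] = 4 (equivalently, Q(γ) = Q(√183, √263))

Obviously Q(γ) ⊆ Q(√183, √263), and [Q(√183, √263):Q] = 4 (since 183, 263 are distinct squarefree integers > 1 with 48129 not a perfect square). To show equality we compute the minimal polynomial of γ. From γ = √183 + √263: γ^2 = 183 + 2√(48129) + 263 = 446 + 2√(48129), so γ^2 - 446 = 2√(48129); squaring, (γ^2 - 446)^2 = 4·48129, i.e. γ^4 - 892γ^2 + 198916 - 192516 = 0, i.e. γ^4 - 892γ^2 + 6400 = 0. So γ is a root of x^4 - 892x^2 + 6400. This polynomial is irreducible over Q: it has no rational root (each ±√183 ± √263 is irrational), and any factorization into two quadratics over Q would force √(48129) ∈ Q (pairing opposite roots) or √183, √263 ∈ Q (other pairings), all impossible. Hence [Q(γ):Q] = 4 = [Q(√183, √263):Q], so Q(γ) = Q(√183, √263).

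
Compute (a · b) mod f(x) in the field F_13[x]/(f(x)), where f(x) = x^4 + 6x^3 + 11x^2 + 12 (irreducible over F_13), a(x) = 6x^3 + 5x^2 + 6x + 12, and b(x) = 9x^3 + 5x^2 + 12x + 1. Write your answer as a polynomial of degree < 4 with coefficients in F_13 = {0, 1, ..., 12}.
a · b ≡ 4x^3 + 5x^2 + 5x + 10 (mod f(x))

Multiply in F_13[x]: a(x)·b(x) = (6x^3 + 5x^2 + 6x + 12)·(9x^3 + 5x^2 + 12x + 1) = 2x^6 + 10x^5 + 8x^4 + 9x^3 + 7x^2 + 7x + 12. This has degree ≥ 4, so divide by f(x) over F_13: 2x^6 + 10x^5 + 8x^4 + 9x^3 + 7x^2 + 7x + 12 = (2x^2 + 11x + 11)·(x^4 + 6x^3 + 11x^2 + 12) + (4x^3 + 5x^2 + 5x + 10). Hence a·b ≡ 4x^3 + 5x^2 + 5x + 10 (mod f). (F_13[x]/(f) is a field with 13^4 = 28561 elements since f is irreducible of degree 4.)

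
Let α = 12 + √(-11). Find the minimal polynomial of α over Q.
m_α(x) = x^2 - 24x + 155

From α - 12 = √(-11), squaring gives (α - 12)^2 = -11, i.e. α^2 - 24α + 144 = -11, so α^2 - 24α + 155 = 0. The discriminant of x^2 - 24x + 155 is (-24)^2 - 4·(155) = 576 - 620 = -44, and 4·(-11) is not a perfect square in Q since -11 is squarefree and ≠ 1. Hence x^2 - 24x + 155 is irreducible over Q and is the minimal polynomial of α.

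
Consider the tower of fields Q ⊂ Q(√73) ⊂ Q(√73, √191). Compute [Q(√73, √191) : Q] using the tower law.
[Q(√73, √191) : Q] = 4

[Q(√73):Q] = 2 (min poly x^2 - 73, irreducible since 73 is squarefree > 1). For the top step, suppose √191 ∈ Q(√73), say √191 = c + d√73 with c, d ∈ Q. Squaring: 191 = c^2 + 73d^2 + 2cd√73. Since √73 ∉ Q this forces 2cd = 0. If d = 0 then √191 = c ∈ Q, contradicting 191 squarefree > 1. If c = 0 then 191 = 73d^2, so 73·191 = (73d)^2 is a perfect square in Q — but 73·191 = 13943 is not a perfect square (since 73 and 191 are distinct squarefree integers). Contradiction. Hence √191 ∉ Q(√73), so x^2 - 191 stays irreducible over Q(√73) and [Q(√73, √191) : Q(√73)] = 2. By the tower law, [Q(√73, √191) : Q] = 2 · 2 = 4.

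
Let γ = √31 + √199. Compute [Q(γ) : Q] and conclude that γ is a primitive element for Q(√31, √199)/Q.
[Q(γ) : Q] = 4 (equivalently, Q(γ) = Q(√31, √199))

Obviously Q(γ) ⊆ Q(√31, √199), and [Q(√31, √199):Q] = 4 (since 31, 199 are distinct squarefree integers > 1 with 6169 not a perfect square). To show equality we compute the minimal polynomial of γ. From γ = √31 + √199: γ^2 = 31 + 2√(6169) + 199 = 230 + 2√(6169), so γ^2 - 230 = 2√(6169); squaring, (γ^2 - 230)^2 = 4·6169, i.e. γ^4 - 460γ^2 + 52900 - 24676 = 0, i.e. γ^4 - 460γ^2 + 28224 = 0. So γ is a root of x^4 - 460x^2 + 28224. This polynomial is irreducible over Q: it has no rational root (each ±√31 ± √199 is irrational), and any factorization into two quadratics over Q would force √(6169) ∈ Q (pairing opposite roots) or √31, √199 ∈ Q (other pairings), all impossible. Hence [Q(γ):Q] = 4 = [Q(√31, √199):Q], so Q(γ) = Q(√31, √199).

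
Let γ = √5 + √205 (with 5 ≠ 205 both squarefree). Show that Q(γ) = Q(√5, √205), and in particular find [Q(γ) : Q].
[Q(γ) : Q] = 4 (equivalently, Q(γ) = Q(√5, √205))

Obviously Q(γ) ⊆ Q(√5, √205), and [Q(√5, √205):Q] = 4 (since 5, 205 are distinct squarefree integers > 1 with 1025 not a perfect square). To show equality we compute the minimal polynomial of γ. From γ = √5 + √205: γ^2 = 5 + 2√(1025) + 205 = 210 + 2√(1025), so γ^2 - 210 = 2√(1025); squaring, (γ^2 - 210)^2 = 4·1025, i.e. γ^4 - 420γ^2 + 44100 - 4100 = 0, i.e. γ^4 - 420γ^2 + 40000 = 0. So γ is a root of x^4 - 420x^2 + 40000. This polynomial is irreducible over Q: it has no rational root (each ±√5 ± √205 is irrational), and any factorization into two quadratics over Q would force √(1025) ∈ Q (pairing opposite roots) or √5, √205 ∈ Q (other pairings), all impossible. Hence [Q(γ):Q] = 4 = [Q(√5, √205):Q], so Q(γ) = Q(√5, √205).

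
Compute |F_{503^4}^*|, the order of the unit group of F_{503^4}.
|F_{503^4}^*| = 64013554080

F_{503^4} has 503^4 = 64013554081 elements; its multiplicative group consists of all nonzero elements, so |F_{503^4}^*| = 64013554081 - 1 = 64013554080. (It is cyclic since any finite subgroup of the multiplicative group of a field is cyclic.)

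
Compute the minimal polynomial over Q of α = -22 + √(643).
m_α(x) = x^2 + 44x - 159

From α + 22 = √(643), squaring gives (α + 22)^2 = 643, i.e. α^2 + 44α + 484 = 643, so α^2 + 44α - 159 = 0. The discriminant of x^2 + 44x - 159 is (44)^2 - 4·(-159) = 1936 + 636 = 2572, and 4·(643) is not a perfect square in Q since 643 is squarefree and ≠ 1. Hence x^2 + 44x - 159 is irreducible over Q and is the minimal polynomial of α.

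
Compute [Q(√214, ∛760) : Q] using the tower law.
[Q(√214, ∛760) : Q] = 6

Let L = Q(√214, ∛760). Since Q(√214) ⊂ L and [Q(√214):Q] = 2, the tower law gives 2 | [L:Q]. Likewise Q(∛760) ⊂ L with [Q(∛760):Q] = 3 (because 760 is not a perfect cube), so 3 | [L:Q]. As gcd(2,3) = 1, [L:Q] is divisible by 6. Conversely L is generated over Q by √214 and ∛760, so [L:Q] ≤ 2·3 = 6. Therefore [Q(√214, ∛760) : Q] = 6.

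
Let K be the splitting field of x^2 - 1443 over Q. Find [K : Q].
[K : Q] = 2

f(x) = x^2 - 1443 factors as (x - √1443)(x + √1443). The splitting field is K = Q(√1443). Since 1443 is squarefree and > 1, it is not a perfect square, so x^2 - 1443 is irreducible over Q and [Q(√1443) : Q] = 2. Hence [K : Q] = 2.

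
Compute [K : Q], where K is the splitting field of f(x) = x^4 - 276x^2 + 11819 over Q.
[K : Q] = 4

Solving the quadratic in x^2: x^2 = (276 ± √(276^2 - 4·11819))/2 = (276 ± √28900)/2 = (276 ± 170)/2, giving x^2 = 53 or x^2 = 223. So f(x) = (x^2 - 53)(x^2 - 223) and the roots of f are ±√53, ±√223. Hence the splitting field is K = Q(√53, √223). Since 53 and 223 are distinct squarefree integers > 1, their product 11819 is not a perfect square, so √223 ∉ Q(√53). By the tower law [K:Q] = [Q(√53,√223):Q(√53)] · [Q(√53):Q] = 2 · 2 = 4.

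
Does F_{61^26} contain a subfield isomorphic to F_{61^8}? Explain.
No: F_{61^8} is not a subfield of F_{61^26}

F_{p^m} embeds in F_{p^n} iff m | n. Here 8 ∤ 26 (since 26 = 3·8 + 2 with remainder 2 ≠ 0), so F_{61^8} is not a subfield of F_{61^26}. Equivalently: if it were, the tower law would give 8 = [F_{61^8}:F_61] dividing [F_{61^26}:F_61] = 26, contradiction.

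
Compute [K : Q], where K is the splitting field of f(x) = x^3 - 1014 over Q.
[K : Q] = 6

The roots of x^3 - 1014 are ∛1014, ω∛1014, ω^2∛1014 where ω = e^(2πi/3) is a primitive cube root of unity, so K = Q(∛1014, ω). Now [Q(∛1014):Q] = 3 (since 1014 is not a perfect cube, x^3 - 1014 is irreducible) and [Q(ω):Q] = 2. Both 2 and 3 divide [K:Q], and [K:Q] ≤ 3·2 = 6, so [K:Q] = 6. (Equivalently: Q(∛1014) ⊂ R but ω ∉ R, so [K : Q(∛1014)] = 2.)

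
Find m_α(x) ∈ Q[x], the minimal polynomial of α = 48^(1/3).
m_α(x) = x^3 - 48

α satisfies α^3 = 48, so x^3 - 48 annihilates α. By the rational root test, a rational root p/q (in lowest terms) of x^3 - 48 would satisfy p^3 = 48 q^3, forcing q = 1 and p^3 = 48; but 48 is not a perfect cube, contradiction. A monic cubic over Q with no rational root is irreducible (any nontrivial factorization would include a linear factor). Hence x^3 - 48 is the minimal polynomial of α, and in particular [Q(α):Q] = 3.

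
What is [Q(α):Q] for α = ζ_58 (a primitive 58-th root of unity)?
[Q(α):Q] = 28

The minimal polynomial of ζ_58 over Q is the 58-th cyclotomic polynomial Φ_58(x), which is irreducible over Q and has degree φ(58) = 28. Hence [Q(α):Q] = φ(58) = 28.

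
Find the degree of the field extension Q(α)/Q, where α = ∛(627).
[Q(α):Q] = 3

The minimal polynomial of α is x^3 - 627, irreducible over Q since 627 is not a perfect cube (so x^3 - 627 has no rational root). Hence [Q(α):Q] = deg(m_α) = 3.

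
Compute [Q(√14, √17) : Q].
[Q(√14, √17) : Q] = 4

[Q(√14):Q] = 2 (min poly x^2 - 14, irreducible since 14 is squarefree > 1). For the top step, suppose √17 ∈ Q(√14), say √17 = c + d√14 with c, d ∈ Q. Squaring: 17 = c^2 + 14d^2 + 2cd√14. Since √14 ∉ Q this forces 2cd = 0. If d = 0 then √17 = c ∈ Q, contradicting 17 squarefree > 1. If c = 0 then 17 = 14d^2, so 14·17 = (14d)^2 is a perfect square in Q — but 14·17 = 238 is not a perfect square (since 14 and 17 are distinct squarefree integers). Contradiction. Hence √17 ∉ Q(√14), so x^2 - 17 stays irreducible over Q(√14) and [Q(√14, √17) : Q(√14)] = 2. By the tower law, [Q(√14, √17) : Q] = 2 · 2 = 4.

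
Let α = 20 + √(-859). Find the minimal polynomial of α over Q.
m_α(x) = x^2 - 40x + 1259

From α - 20 = √(-859), squaring gives (α - 20)^2 = -859, i.e. α^2 - 40α + 400 = -859, so α^2 - 40α + 1259 = 0. The discriminant of x^2 - 40x + 1259 is (-40)^2 - 4·(1259) = 1600 - 5036 = -3436, and 4·(-859) is not a perfect square in Q since -859 is squarefree and ≠ 1. Hence x^2 - 40x + 1259 is irreducible over Q and is the minimal polynomial of α.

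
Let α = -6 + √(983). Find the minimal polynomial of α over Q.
m_α(x) = x^2 + 12x - 947

From α + 6 = √(983), squaring gives (α + 6)^2 = 983, i.e. α^2 + 12α + 36 = 983, so α^2 + 12α - 947 = 0. The discriminant of x^2 + 12x - 947 is (12)^2 - 4·(-947) = 144 + 3788 = 3932, and 4·(983) is not a perfect square in Q since 983 is squarefree and ≠ 1. Hence x^2 + 12x - 947 is irreducible over Q and is the minimal polynomial of α.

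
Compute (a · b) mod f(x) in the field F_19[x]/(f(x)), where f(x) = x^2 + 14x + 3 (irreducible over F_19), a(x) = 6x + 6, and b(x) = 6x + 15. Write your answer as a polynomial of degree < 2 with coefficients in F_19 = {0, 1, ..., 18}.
a · b ≡ 2x + 1 (mod f(x))

Multiply in F_19[x]: a(x)·b(x) = (6x + 6)·(6x + 15) = 17x^2 + 12x + 14. This has degree ≥ 2, so divide by f(x) over F_19: 17x^2 + 12x + 14 = (17)·(x^2 + 14x + 3) + (2x + 1). Hence a·b ≡ 2x + 1 (mod f). (F_19[x]/(f) is a field with 19^2 = 361 elements since f is irreducible of degree 2.)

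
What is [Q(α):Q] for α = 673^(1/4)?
[Q(α):Q] = 4

α is a root of x^4 - 673. By Eisenstein's criterion at the prime p = 673 (which divides the constant term 673 but p^2 = 452929 does not, since 673 is squarefree), x^4 - 673 is irreducible over Q. Hence [Q(α):Q] = 4.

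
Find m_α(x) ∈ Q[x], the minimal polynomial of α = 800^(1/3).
m_α(x) = x^3 - 800

α satisfies α^3 = 800, so x^3 - 800 annihilates α. By the rational root test, a rational root p/q (in lowest terms) of x^3 - 800 would satisfy p^3 = 800 q^3, forcing q = 1 and p^3 = 800; but 800 is not a perfect cube, contradiction. A monic cubic over Q with no rational root is irreducible (any nontrivial factorization would include a linear factor). Hence x^3 - 800 is the minimal polynomial of α, and in particular [Q(α):Q] = 3.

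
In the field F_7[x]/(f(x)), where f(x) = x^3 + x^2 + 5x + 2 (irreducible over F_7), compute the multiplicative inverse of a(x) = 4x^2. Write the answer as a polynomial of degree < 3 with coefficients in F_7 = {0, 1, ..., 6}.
a(x)^(-1) ≡ 6x^2 + 5x + 1 (mod f(x))

Since f is irreducible over F_7, F_7[x]/(f) is a field and a(x) ≠ 0 has an inverse. Apply the extended Euclidean algorithm to f(x) and a(x) in F_7[x]: f(x) = (2x + 2)·a(x) + (5x + 2);  a(x) = (5x + 5)·(5x + 2) + (4). The last nonzero remainder is the constant 4 = gcd(f, a) in F_7. Back-substituting through the division chain expresses 4 = s(x)·a(x) + t(x)·f(x) with s(x) ≡ 3x^2 + 6x + 4 (mod f), so (3x^2 + 6x + 4)·a(x) ≡ 4 (mod f). Multiplying by 4^(-1) ≡ 2 in F_7 gives a(x)^(-1) ≡ 2·(3x^2 + 6x + 4) ≡ 6x^2 + 5x + 1 (mod f). Check: (4x^2)·(6x^2 + 5x + 1) = 3x^4 + 6x^3 + 4x^2 ≡ 1 (mod x^3 + x^2 + 5x + 2).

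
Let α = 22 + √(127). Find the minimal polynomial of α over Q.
m_α(x) = x^2 - 44x + 357

From α - 22 = √(127), squaring gives (α - 22)^2 = 127, i.e. α^2 - 44α + 484 = 127, so α^2 - 44α + 357 = 0. The discriminant of x^2 - 44x + 357 is (-44)^2 - 4·(357) = 1936 - 1428 = 508, and 4·(127) is not a perfect square in Q since 127 is squarefree and ≠ 1. Hence x^2 - 44x + 357 is irreducible over Q and is the minimal polynomial of α.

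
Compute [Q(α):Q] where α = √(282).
[Q(α):Q] = 2

[Q(α):Q] equals the degree of the minimal polynomial of α. Here α^2 = 282 and x^2 - 282 is irreducible (d = 282 is squarefree, ≠ 1, hence not a square), so deg(m_α) = 2. Thus [Q(α):Q] = 2.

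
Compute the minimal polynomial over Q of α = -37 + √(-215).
m_α(x) = x^2 + 74x + 1584

From α + 37 = √(-215), squaring gives (α + 37)^2 = -215, i.e. α^2 + 74α + 1369 = -215, so α^2 + 74α + 1584 = 0. The discriminant of x^2 + 74x + 1584 is (74)^2 - 4·(1584) = 5476 - 6336 = -860, and 4·(-215) is not a perfect square in Q since -215 is squarefree and ≠ 1. Hence x^2 + 74x + 1584 is irreducible over Q and is the minimal polynomial of α.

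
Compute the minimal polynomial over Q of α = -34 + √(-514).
m_α(x) = x^2 + 68x + 1670

From α + 34 = √(-514), squaring gives (α + 34)^2 = -514, i.e. α^2 + 68α + 1156 = -514, so α^2 + 68α + 1670 = 0. The discriminant of x^2 + 68x + 1670 is (68)^2 - 4·(1670) = 4624 - 6680 = -2056, and 4·(-514) is not a perfect square in Q since -514 is squarefree and ≠ 1. Hence x^2 + 68x + 1670 is irreducible over Q and is the minimal polynomial of α.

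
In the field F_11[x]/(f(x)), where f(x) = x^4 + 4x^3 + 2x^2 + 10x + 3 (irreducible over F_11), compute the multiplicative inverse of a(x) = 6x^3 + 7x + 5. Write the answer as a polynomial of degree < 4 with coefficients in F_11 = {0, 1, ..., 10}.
a(x)^(-1) ≡ 3x^2 + 9x + 7 (mod f(x))

Since f is irreducible over F_11, F_11[x]/(f) is a field and a(x) ≠ 0 has an inverse. Apply the extended Euclidean algorithm to f(x) and a(x) in F_11[x]: f(x) = (2x + 8)·a(x) + (10x^2 + 10x + 7);  a(x) = (5x + 6)·(10x^2 + 10x + 7) + (7). The last nonzero remainder is the constant 7 = gcd(f, a) in F_11. Back-substituting through the division chain expresses 7 = s(x)·a(x) + t(x)·f(x) with s(x) ≡ 10x^2 + 8x + 5 (mod f), so (10x^2 + 8x + 5)·a(x) ≡ 7 (mod f). Multiplying by 7^(-1) ≡ 8 in F_11 gives a(x)^(-1) ≡ 8·(10x^2 + 8x + 5) ≡ 3x^2 + 9x + 7 (mod f). Check: (6x^3 + 7x + 5)·(3x^2 + 9x + 7) = 7x^5 + 10x^4 + 8x^3 + x^2 + 6x + 2 ≡ 1 (mod x^4 + 4x^3 + 2x^2 + 10x + 3).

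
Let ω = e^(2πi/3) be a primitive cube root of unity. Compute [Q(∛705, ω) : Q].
[Q(∛705, ω) : Q] = 6

[Q(∛705):Q] = 3 (min poly x^3 - 705, irreducible since 705 is not a perfect cube). [Q(ω):Q] = 2 (min poly x^2 + x + 1). Since Q(∛705) ⊂ R and ω ∉ R, we have ω ∉ Q(∛705), so x^2 + x + 1 remains irreducible over Q(∛705) and [Q(∛705, ω) : Q(∛705)] = 2. By the tower law, [Q(∛705, ω) : Q] = 3 · 2 = 6. (In fact Q(∛705, ω) is the splitting field of x^3 - 705 over Q.)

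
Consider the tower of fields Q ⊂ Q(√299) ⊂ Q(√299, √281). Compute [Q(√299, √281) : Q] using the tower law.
[Q(√299, √281) : Q] = 4

[Q(√299):Q] = 2 (min poly x^2 - 299, irreducible since 299 is squarefree > 1). For the top step, suppose √281 ∈ Q(√299), say √281 = c + d√299 with c, d ∈ Q. Squaring: 281 = c^2 + 299d^2 + 2cd√299. Since √299 ∉ Q this forces 2cd = 0. If d = 0 then √281 = c ∈ Q, contradicting 281 squarefree > 1. If c = 0 then 281 = 299d^2, so 299·281 = (299d)^2 is a perfect square in Q — but 299·281 = 84019 is not a perfect square (since 299 and 281 are distinct squarefree integers). Contradiction. Hence √281 ∉ Q(√299), so x^2 - 281 stays irreducible over Q(√299) and [Q(√299, √281) : Q(√299)] = 2. By the tower law, [Q(√299, √281) : Q] = 2 · 2 = 4.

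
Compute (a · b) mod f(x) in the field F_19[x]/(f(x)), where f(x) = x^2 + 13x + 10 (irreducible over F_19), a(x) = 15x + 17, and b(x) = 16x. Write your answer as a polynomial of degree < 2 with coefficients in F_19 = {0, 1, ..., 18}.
a · b ≡ 2x + 13 (mod f(x))

Multiply in F_19[x]: a(x)·b(x) = (15x + 17)·(16x) = 12x^2 + 6x. This has degree ≥ 2, so divide by f(x) over F_19: 12x^2 + 6x = (12)·(x^2 + 13x + 10) + (2x + 13). Hence a·b ≡ 2x + 13 (mod f). (F_19[x]/(f) is a field with 19^2 = 361 elements since f is irreducible of degree 2.)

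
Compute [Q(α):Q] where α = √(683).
[Q(α):Q] = 2

[Q(α):Q] equals the degree of the minimal polynomial of α. Here α^2 = 683 and x^2 - 683 is irreducible (d = 683 is squarefree, ≠ 1, hence not a square), so deg(m_α) = 2. Thus [Q(α):Q] = 2.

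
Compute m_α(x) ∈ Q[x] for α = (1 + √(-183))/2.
m_α(x) = x^2 - x + 46

From 2α - 1 = √(-183), squaring gives (2α - 1)^2 = -183, i.e. 4α^2 - 4α + 1 = -183, so α^2 - α + (1 + 183)/4 = 0. Since -183 ≡ 1 (mod 4), (1 + 183)/4 = 46 ∈ Z. The polynomial x^2 - x + 46 has discriminant 1 - 4·(46) = -183, which is not a perfect square in Q (d = -183 is squarefree and ≠ 1), so x^2 - x + 46 is irreducible over Q. It is the minimal polynomial of α.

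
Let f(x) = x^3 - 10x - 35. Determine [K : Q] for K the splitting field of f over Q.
[K : Q] = 6

By the rational root test, any rational root of the monic integer polynomial f(x) = x^3 - 10x - 35 must be an integer dividing the constant term -35, i.e. one of ±{1, 5, 7, 35}. Evaluating: f(1) = -44, f(-1) = -26, f(5) = 40, f(-5) = -110, f(7) = 238, f(-7) = -308, f(35) = 42490, f(-35) = -42560; none is 0, so f has no rational root and is therefore irreducible over Q (a cubic with no linear factor over a field is irreducible). For an irreducible cubic, the Galois group is A_3 or S_3 according as the discriminant disc(f) = -4a^3 - 27b^2 = -4·(-10)^3 - 27·(-35)^2 = -29075 is or is not a square in Q. Here disc(f) = -29075 is not a perfect square in Q, so the Galois group of f over Q is not contained in A_3 and must be all of S_3. The splitting field has degree |S_3| = 6 over Q, so [K : Q] = 6.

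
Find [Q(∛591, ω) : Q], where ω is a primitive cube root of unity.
[Q(∛591, ω) : Q] = 6

[Q(∛591):Q] = 3 (min poly x^3 - 591, irreducible since 591 is not a perfect cube). [Q(ω):Q] = 2 (min poly x^2 + x + 1). Since Q(∛591) ⊂ R and ω ∉ R, we have ω ∉ Q(∛591), so x^2 + x + 1 remains irreducible over Q(∛591) and [Q(∛591, ω) : Q(∛591)] = 2. By the tower law, [Q(∛591, ω) : Q] = 3 · 2 = 6. (In fact Q(∛591, ω) is the splitting field of x^3 - 591 over Q.)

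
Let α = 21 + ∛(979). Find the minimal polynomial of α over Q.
m_α(x) = x^3 - 63x^2 + 1323x - 10240

Set β = α - 21 = ∛(979), so β^3 = 979. Then (α - 21)^3 - 979 = 0, i.e. α is a root of g(x) = (x - 21)^3 - 979 = x^3 - 63x^2 + 1323x - 10240. Since g(x) = h(x - 21) where h(x) = x^3 - 979, and h is irreducible over Q (because 979 is not a perfect cube, so h has no rational root, and a monic cubic with no rational root is irreducible), g is also irreducible (irreducibility is preserved under the substitution x → x - 21). Hence m_α(x) = x^3 - 63x^2 + 1323x - 10240.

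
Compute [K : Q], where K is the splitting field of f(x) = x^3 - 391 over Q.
[K : Q] = 6

The roots of x^3 - 391 are ∛391, ω∛391, ω^2∛391 where ω = e^(2πi/3) is a primitive cube root of unity, so K = Q(∛391, ω). Now [Q(∛391):Q] = 3 (since 391 is not a perfect cube, x^3 - 391 is irreducible) and [Q(ω):Q] = 2. Both 2 and 3 divide [K:Q], and [K:Q] ≤ 3·2 = 6, so [K:Q] = 6. (Equivalently: Q(∛391) ⊂ R but ω ∉ R, so [K : Q(∛391)] = 2.)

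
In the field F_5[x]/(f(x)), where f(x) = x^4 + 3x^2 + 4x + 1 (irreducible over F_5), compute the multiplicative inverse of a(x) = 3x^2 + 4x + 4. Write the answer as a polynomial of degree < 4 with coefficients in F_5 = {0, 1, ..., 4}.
a(x)^(-1) ≡ x^3 + x^2 + 2x + 2 (mod f(x))

Since f is irreducible over F_5, F_5[x]/(f) is a field and a(x) ≠ 0 has an inverse. Apply the extended Euclidean algorithm to f(x) and a(x) in F_5[x]: f(x) = (2x^2 + 4x + 3)·a(x) + (x + 4);  a(x) = (3x + 2)·(x + 4) + (1). The last nonzero remainder is the constant 1 = gcd(f, a) in F_5. Back-substituting through the division chain expresses 1 = s(x)·a(x) + t(x)·f(x) with s(x) ≡ x^3 + x^2 + 2x + 2 (mod f), so a(x)^(-1) ≡ s(x) = x^3 + x^2 + 2x + 2 (mod f). Check: (3x^2 + 4x + 4)·(x^3 + x^2 + 2x + 2) = 3x^5 + 2x^4 + 4x^3 + 3x^2 + x + 3 ≡ 1 (mod x^4 + 3x^2 + 4x + 1).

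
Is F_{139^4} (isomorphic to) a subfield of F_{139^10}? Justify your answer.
No: F_{139^4} is not a subfield of F_{139^10}

F_{p^m} embeds in F_{p^n} iff m | n. Here 4 ∤ 10 (since 10 = 2·4 + 2 with remainder 2 ≠ 0), so F_{139^4} is not a subfield of F_{139^10}. Equivalently: if it were, the tower law would give 4 = [F_{139^4}:F_139] dividing [F_{139^10}:F_139] = 10, contradiction.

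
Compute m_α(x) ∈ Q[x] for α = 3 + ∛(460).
m_α(x) = x^3 - 9x^2 + 27x - 487

Set β = α - 3 = ∛(460), so β^3 = 460. Then (α - 3)^3 - 460 = 0, i.e. α is a root of g(x) = (x - 3)^3 - 460 = x^3 - 9x^2 + 27x - 487. Since g(x) = h(x - 3) where h(x) = x^3 - 460, and h is irreducible over Q (because 460 is not a perfect cube, so h has no rational root, and a monic cubic with no rational root is irreducible), g is also irreducible (irreducibility is preserved under the substitution x → x - 3). Hence m_α(x) = x^3 - 9x^2 + 27x - 487.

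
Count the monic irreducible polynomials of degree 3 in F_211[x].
There are 3131240 monic irreducible polynomials of degree 3 over F_211

Each element of F_{211^3} that lies in no proper subfield is a root of exactly one monic irreducible of degree 3 over F_211, and each such polynomial has 3 distinct roots in F_{211^3}. By Möbius inversion the count is N_211(3) = (1/3) Σ_{d|3} μ(3/d) · 211^d = (1/3)(μ(3)·211^1 + μ(1)·211^3) = 9393720/3 = 3131240.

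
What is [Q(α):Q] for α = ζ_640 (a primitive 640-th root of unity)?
[Q(α):Q] = 256

The minimal polynomial of ζ_640 over Q is the 640-th cyclotomic polynomial Φ_640(x), which is irreducible over Q and has degree φ(640) = 256. Hence [Q(α):Q] = φ(640) = 256.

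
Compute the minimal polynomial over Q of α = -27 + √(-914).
m_α(x) = x^2 + 54x + 1643

From α + 27 = √(-914), squaring gives (α + 27)^2 = -914, i.e. α^2 + 54α + 729 = -914, so α^2 + 54α + 1643 = 0. The discriminant of x^2 + 54x + 1643 is (54)^2 - 4·(1643) = 2916 - 6572 = -3656, and 4·(-914) is not a perfect square in Q since -914 is squarefree and ≠ 1. Hence x^2 + 54x + 1643 is irreducible over Q and is the minimal polynomial of α.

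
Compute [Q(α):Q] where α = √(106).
[Q(α):Q] = 2

[Q(α):Q] equals the degree of the minimal polynomial of α. Here α^2 = 106 and x^2 - 106 is irreducible (d = 106 is squarefree, ≠ 1, hence not a square), so deg(m_α) = 2. Thus [Q(α):Q] = 2.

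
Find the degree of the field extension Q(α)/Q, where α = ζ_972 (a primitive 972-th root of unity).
[Q(α):Q] = 324

The minimal polynomial of ζ_972 over Q is the 972-th cyclotomic polynomial Φ_972(x), which is irreducible over Q and has degree φ(972) = 324. Hence [Q(α):Q] = φ(972) = 324.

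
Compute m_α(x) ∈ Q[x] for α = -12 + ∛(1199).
m_α(x) = x^3 + 36x^2 + 432x + 529

Set β = α + 12 = ∛(1199), so β^3 = 1199. Then (α + 12)^3 - 1199 = 0, i.e. α is a root of g(x) = (x + 12)^3 - 1199 = x^3 + 36x^2 + 432x + 529. Since g(x) = h(x + 12) where h(x) = x^3 - 1199, and h is irreducible over Q (because 1199 is not a perfect cube, so h has no rational root, and a monic cubic with no rational root is irreducible), g is also irreducible (irreducibility is preserved under the substitution x → x + 12). Hence m_α(x) = x^3 + 36x^2 + 432x + 529.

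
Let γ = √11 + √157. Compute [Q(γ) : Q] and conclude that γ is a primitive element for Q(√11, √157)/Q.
[Q(γ) : Q] = 4 (equivalently, Q(γ) = Q(√11, √157))

Obviously Q(γ) ⊆ Q(√11, √157), and [Q(√11, √157):Q] = 4 (since 11, 157 are distinct squarefree integers > 1 with 1727 not a perfect square). To show equality we compute the minimal polynomial of γ. From γ = √11 + √157: γ^2 = 11 + 2√(1727) + 157 = 168 + 2√(1727), so γ^2 - 168 = 2√(1727); squaring, (γ^2 - 168)^2 = 4·1727, i.e. γ^4 - 336γ^2 + 28224 - 6908 = 0, i.e. γ^4 - 336γ^2 + 21316 = 0. So γ is a root of x^4 - 336x^2 + 21316. This polynomial is irreducible over Q: it has no rational root (each ±√11 ± √157 is irrational), and any factorization into two quadratics over Q would force √(1727) ∈ Q (pairing opposite roots) or √11, √157 ∈ Q (other pairings), all impossible. Hence [Q(γ):Q] = 4 = [Q(√11, √157):Q], so Q(γ) = Q(√11, √157).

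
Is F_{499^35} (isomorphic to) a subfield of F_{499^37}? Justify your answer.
No: F_{499^35} is not a subfield of F_{499^37}

F_{p^m} embeds in F_{p^n} iff m | n. Here 35 ∤ 37 (since 37 = 1·35 + 2 with remainder 2 ≠ 0), so F_{499^35} is not a subfield of F_{499^37}. Equivalently: if it were, the tower law would give 35 = [F_{499^35}:F_499] dividing [F_{499^37}:F_499] = 37, contradiction.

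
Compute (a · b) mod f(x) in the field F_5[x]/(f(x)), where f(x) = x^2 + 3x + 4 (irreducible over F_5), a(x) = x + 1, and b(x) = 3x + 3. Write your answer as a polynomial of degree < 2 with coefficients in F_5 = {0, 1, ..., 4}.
a · b ≡ 2x + 1 (mod f(x))

Multiply in F_5[x]: a(x)·b(x) = (x + 1)·(3x + 3) = 3x^2 + x + 3. This has degree ≥ 2, so divide by f(x) over F_5: 3x^2 + x + 3 = (3)·(x^2 + 3x + 4) + (2x + 1). Hence a·b ≡ 2x + 1 (mod f). (F_5[x]/(f) is a field with 5^2 = 25 elements since f is irreducible of degree 2.)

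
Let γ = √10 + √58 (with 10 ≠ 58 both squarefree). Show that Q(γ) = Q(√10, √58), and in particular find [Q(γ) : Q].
[Q(γ) : Q] = 4 (equivalently, Q(γ) = Q(√10, √58))

Obviously Q(γ) ⊆ Q(√10, √58), and [Q(√10, √58):Q] = 4 (since 10, 58 are distinct squarefree integers > 1 with 580 not a perfect square). To show equality we compute the minimal polynomial of γ. From γ = √10 + √58: γ^2 = 10 + 2√(580) + 58 = 68 + 2√(580), so γ^2 - 68 = 2√(580); squaring, (γ^2 - 68)^2 = 4·580, i.e. γ^4 - 136γ^2 + 4624 - 2320 = 0, i.e. γ^4 - 136γ^2 + 2304 = 0. So γ is a root of x^4 - 136x^2 + 2304. This polynomial is irreducible over Q: it has no rational root (each ±√10 ± √58 is irrational), and any factorization into two quadratics over Q would force √(580) ∈ Q (pairing opposite roots) or √10, √58 ∈ Q (other pairings), all impossible. Hence [Q(γ):Q] = 4 = [Q(√10, √58):Q], so Q(γ) = Q(√10, √58).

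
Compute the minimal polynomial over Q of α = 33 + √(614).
m_α(x) = x^2 - 66x + 475

From α - 33 = √(614), squaring gives (α - 33)^2 = 614, i.e. α^2 - 66α + 1089 = 614, so α^2 - 66α + 475 = 0. The discriminant of x^2 - 66x + 475 is (-66)^2 - 4·(475) = 4356 - 1900 = 2456, and 4·(614) is not a perfect square in Q since 614 is squarefree and ≠ 1. Hence x^2 - 66x + 475 is irreducible over Q and is the minimal polynomial of α.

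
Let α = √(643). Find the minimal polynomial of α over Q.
m_α(x) = x^2 - 643

α satisfies α^2 - 643 = 0, so x^2 - 643 annihilates α. Since d = 643 is squarefree and ≠ 1, it is not a perfect square in Q, so x^2 - 643 has no rational root and is therefore irreducible over Q (a degree-2 polynomial over a field is irreducible iff it has no root). Hence m_α(x) = x^2 - 643.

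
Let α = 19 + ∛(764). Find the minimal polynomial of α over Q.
m_α(x) = x^3 - 57x^2 + 1083x - 7623

Set β = α - 19 = ∛(764), so β^3 = 764. Then (α - 19)^3 - 764 = 0, i.e. α is a root of g(x) = (x - 19)^3 - 764 = x^3 - 57x^2 + 1083x - 7623. Since g(x) = h(x - 19) where h(x) = x^3 - 764, and h is irreducible over Q (because 764 is not a perfect cube, so h has no rational root, and a monic cubic with no rational root is irreducible), g is also irreducible (irreducibility is preserved under the substitution x → x - 19). Hence m_α(x) = x^3 - 57x^2 + 1083x - 7623.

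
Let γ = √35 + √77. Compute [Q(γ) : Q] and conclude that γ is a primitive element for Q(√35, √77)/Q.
[Q(γ) : Q] = 4 (equivalently, Q(γ) = Q(√35, √77))

Obviously Q(γ) ⊆ Q(√35, √77), and [Q(√35, √77):Q] = 4 (since 35, 77 are distinct squarefree integers > 1 with 2695 not a perfect square). To show equality we compute the minimal polynomial of γ. From γ = √35 + √77: γ^2 = 35 + 2√(2695) + 77 = 112 + 2√(2695), so γ^2 - 112 = 2√(2695); squaring, (γ^2 - 112)^2 = 4·2695, i.e. γ^4 - 224γ^2 + 12544 - 10780 = 0, i.e. γ^4 - 224γ^2 + 1764 = 0. So γ is a root of x^4 - 224x^2 + 1764. This polynomial is irreducible over Q: it has no rational root (each ±√35 ± √77 is irrational), and any factorization into two quadratics over Q would force √(2695) ∈ Q (pairing opposite roots) or √35, √77 ∈ Q (other pairings), all impossible. Hence [Q(γ):Q] = 4 = [Q(√35, √77):Q], so Q(γ) = Q(√35, √77).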